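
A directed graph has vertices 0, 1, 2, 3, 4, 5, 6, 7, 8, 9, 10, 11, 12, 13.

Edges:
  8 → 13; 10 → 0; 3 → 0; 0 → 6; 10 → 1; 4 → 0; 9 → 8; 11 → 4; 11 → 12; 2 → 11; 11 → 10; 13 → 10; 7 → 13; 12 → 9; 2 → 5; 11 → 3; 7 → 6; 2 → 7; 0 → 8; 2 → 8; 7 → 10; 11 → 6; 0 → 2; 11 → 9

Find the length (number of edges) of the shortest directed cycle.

For each vertex v, BFS finds the shortest path from v back to v.
The shortest such closed walk is 2 → 11 → 3 → 0 → 2, length 4.

4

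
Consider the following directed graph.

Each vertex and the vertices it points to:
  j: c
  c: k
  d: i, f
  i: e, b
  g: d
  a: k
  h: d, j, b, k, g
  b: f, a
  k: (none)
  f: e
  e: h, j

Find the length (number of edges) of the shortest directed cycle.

4

For each vertex v, BFS finds the shortest path from v back to v.
The shortest such closed walk is e → h → b → f → e, length 4.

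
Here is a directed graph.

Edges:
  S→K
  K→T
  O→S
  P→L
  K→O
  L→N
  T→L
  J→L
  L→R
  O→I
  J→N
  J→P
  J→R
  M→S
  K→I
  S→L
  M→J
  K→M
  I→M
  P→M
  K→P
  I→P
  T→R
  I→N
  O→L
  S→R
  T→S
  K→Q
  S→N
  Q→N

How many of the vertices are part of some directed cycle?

8

A vertex is on a directed cycle iff it belongs to a strongly connected component of size ≥ 2 (or has a self-loop).
The vertices on cycles are {I, J, K, M, O, P, S, T} — 8 in total.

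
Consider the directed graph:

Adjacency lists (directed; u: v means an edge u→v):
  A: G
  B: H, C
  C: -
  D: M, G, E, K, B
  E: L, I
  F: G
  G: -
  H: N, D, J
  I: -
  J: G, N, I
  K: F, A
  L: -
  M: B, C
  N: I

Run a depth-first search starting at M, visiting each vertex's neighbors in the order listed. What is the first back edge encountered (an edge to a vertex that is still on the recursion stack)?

D→M

DFS from M (visiting each vertex's neighbors in the order listed); mark gray on enter, black on exit:
M gray
  B gray
    H gray
      N gray
        I gray
        I black
      N black
      D gray
        D→M: M is gray → back edge
First back edge: D → M.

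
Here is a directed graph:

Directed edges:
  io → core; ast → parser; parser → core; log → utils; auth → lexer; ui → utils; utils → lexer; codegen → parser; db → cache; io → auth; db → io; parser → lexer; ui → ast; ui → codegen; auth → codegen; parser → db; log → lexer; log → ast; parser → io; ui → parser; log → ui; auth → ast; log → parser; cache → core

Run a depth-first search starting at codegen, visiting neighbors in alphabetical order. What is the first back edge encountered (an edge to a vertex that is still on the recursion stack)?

ast->parser

DFS from codegen (visiting neighbors in alphabetical order); mark gray on enter, black on exit:
codegen gray
  parser gray
    core gray
    core black
    db gray
      cache gray
        cache→core: core black — skip
      cache black
      io gray
        auth gray
          ast gray
            ast→parser: parser is gray → back edge
First back edge: ast → parser.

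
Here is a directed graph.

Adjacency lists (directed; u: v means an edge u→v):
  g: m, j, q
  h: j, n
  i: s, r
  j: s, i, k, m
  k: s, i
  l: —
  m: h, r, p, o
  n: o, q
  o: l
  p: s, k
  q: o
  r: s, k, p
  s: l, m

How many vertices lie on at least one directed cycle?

A vertex is on a directed cycle iff it belongs to a strongly connected component of size ≥ 2 (or has a self-loop).
The vertices on cycles are {h, i, j, k, m, p, r, s} — 8 in total.

8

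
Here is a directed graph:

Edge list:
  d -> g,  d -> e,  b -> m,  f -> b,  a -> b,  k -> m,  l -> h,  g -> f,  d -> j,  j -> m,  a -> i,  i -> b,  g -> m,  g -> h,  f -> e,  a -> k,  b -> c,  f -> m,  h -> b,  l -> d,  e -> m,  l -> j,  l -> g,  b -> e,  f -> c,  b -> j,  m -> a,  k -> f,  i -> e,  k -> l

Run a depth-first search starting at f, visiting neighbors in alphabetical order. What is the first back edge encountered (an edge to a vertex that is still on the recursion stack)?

a->b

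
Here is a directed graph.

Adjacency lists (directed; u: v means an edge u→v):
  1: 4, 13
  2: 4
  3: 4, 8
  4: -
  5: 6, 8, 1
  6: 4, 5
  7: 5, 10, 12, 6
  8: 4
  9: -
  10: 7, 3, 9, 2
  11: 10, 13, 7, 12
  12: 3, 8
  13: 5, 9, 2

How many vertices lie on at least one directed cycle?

A vertex is on a directed cycle iff it belongs to a strongly connected component of size ≥ 2 (or has a self-loop).
The vertices on cycles are {1, 5, 6, 7, 10, 13} — 6 in total.

6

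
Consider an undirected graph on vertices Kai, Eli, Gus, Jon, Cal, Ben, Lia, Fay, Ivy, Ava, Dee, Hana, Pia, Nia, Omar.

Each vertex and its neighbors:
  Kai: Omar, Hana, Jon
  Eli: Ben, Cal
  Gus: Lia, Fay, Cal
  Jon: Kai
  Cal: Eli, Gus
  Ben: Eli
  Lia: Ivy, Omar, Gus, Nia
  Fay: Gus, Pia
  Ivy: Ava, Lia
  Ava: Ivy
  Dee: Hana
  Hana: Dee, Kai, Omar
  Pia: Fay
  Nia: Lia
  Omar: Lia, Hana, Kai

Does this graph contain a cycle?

DFS, tracking each vertex's parent; an edge to a visited non-parent vertex closes a cycle.
Start from Ivy:
visit Ivy (parent –)
  visit Ava (parent Ivy)
    Ava–Ivy: parent, skip
  visit Lia (parent Ivy)
    Lia–Ivy: parent, skip
    visit Omar (parent Lia)
      Omar–Lia: parent, skip
      visit Hana (parent Omar)
        visit Dee (parent Hana)
          Dee–Hana: parent, skip
        visit Kai (parent Hana)
          Kai–Omar: Omar visited and ≠ parent → cycle
Cycle: Omar – Hana – Kai – Omar.

Yes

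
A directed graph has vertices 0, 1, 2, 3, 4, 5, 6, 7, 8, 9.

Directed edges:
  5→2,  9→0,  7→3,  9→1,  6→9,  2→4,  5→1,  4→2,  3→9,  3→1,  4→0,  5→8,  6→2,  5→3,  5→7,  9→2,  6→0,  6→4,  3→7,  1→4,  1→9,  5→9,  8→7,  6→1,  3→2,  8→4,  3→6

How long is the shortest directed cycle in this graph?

2

For each vertex v, BFS finds the shortest path from v back to v.
The shortest such closed walk is 7 → 3 → 7, length 2.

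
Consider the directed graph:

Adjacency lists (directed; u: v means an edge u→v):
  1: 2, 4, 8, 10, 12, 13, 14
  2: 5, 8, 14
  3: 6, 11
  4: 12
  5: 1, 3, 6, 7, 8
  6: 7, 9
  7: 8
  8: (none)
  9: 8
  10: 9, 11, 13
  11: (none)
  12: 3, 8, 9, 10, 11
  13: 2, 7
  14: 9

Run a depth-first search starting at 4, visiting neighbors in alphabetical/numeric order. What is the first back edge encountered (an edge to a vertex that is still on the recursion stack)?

1→2

DFS from 4 (visiting neighbors in alphabetical/numeric order); mark gray on enter, black on exit:
4 gray
  12 gray
    3 gray
      6 gray
        7 gray
          8 gray
          8 black
        7 black
        9 gray
          9→8: 8 black — skip
        9 black
      6 black
      11 gray
      11 black
    3 black
    12→8: 8 black — skip
    12→9: 9 black — skip
    10 gray
      10→9: 9 black — skip
      10→11: 11 black — skip
      13 gray
        2 gray
          5 gray
            1 gray
              1→2: 2 is gray → back edge
First back edge: 1 → 2.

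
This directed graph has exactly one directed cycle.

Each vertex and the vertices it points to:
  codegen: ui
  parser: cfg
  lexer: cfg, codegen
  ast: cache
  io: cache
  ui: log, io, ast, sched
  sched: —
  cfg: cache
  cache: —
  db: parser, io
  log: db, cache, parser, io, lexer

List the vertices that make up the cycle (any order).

DFS with gray/black marking from ui:
ui gray
  log gray
    db gray
      parser gray
        cfg gray
          cache gray
          cache black
        cfg black
      parser black
      io gray
        io→cache: cache black — skip
      io black
    db black
    log→cache: cache black — skip
    log→parser: parser black — skip
    log→io: io black — skip
    lexer gray
      lexer→cfg: cfg black — skip
      codegen gray
        codegen→ui: ui is gray → back edge
Back edge closes the cycle ui → log → lexer → codegen → ui; its vertices are {ui, log, lexer, codegen}.

ui, log, lexer, codegen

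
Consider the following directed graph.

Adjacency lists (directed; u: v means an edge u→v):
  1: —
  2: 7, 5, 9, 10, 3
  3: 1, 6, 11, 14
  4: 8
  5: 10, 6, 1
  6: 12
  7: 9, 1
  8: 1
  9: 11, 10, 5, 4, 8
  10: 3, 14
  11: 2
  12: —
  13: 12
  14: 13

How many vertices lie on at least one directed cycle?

A vertex is on a directed cycle iff it belongs to a strongly connected component of size ≥ 2 (or has a self-loop).
The vertices on cycles are {2, 3, 5, 7, 9, 10, 11} — 7 in total.

7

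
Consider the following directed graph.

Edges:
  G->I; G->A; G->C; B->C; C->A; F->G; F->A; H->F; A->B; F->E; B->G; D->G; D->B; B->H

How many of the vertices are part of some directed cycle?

A vertex is on a directed cycle iff it belongs to a strongly connected component of size ≥ 2 (or has a self-loop).
The vertices on cycles are {A, B, C, F, G, H} — 6 in total.

6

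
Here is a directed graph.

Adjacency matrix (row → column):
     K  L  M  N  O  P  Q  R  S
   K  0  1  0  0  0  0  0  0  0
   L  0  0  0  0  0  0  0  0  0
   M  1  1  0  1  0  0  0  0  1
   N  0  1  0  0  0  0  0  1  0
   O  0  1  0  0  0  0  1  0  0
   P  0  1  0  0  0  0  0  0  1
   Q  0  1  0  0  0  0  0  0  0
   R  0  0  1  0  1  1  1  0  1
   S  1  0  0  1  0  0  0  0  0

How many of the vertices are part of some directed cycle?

5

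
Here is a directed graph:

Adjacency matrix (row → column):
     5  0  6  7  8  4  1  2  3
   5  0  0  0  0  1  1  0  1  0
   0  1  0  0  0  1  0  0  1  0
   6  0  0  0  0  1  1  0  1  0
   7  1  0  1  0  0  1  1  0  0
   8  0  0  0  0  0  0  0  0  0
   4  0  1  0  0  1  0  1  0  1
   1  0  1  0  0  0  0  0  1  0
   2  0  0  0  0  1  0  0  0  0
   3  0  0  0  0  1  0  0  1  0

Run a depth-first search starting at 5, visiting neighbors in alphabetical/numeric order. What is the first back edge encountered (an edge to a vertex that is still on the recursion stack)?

0->5

DFS from 5 (visiting neighbors in alphabetical/numeric order); mark gray on enter, black on exit:
5 gray
  2 gray
    8 gray
    8 black
  2 black
  4 gray
    0 gray
      0→2: 2 black — skip
      0→5: 5 is gray → back edge
First back edge: 0 → 5.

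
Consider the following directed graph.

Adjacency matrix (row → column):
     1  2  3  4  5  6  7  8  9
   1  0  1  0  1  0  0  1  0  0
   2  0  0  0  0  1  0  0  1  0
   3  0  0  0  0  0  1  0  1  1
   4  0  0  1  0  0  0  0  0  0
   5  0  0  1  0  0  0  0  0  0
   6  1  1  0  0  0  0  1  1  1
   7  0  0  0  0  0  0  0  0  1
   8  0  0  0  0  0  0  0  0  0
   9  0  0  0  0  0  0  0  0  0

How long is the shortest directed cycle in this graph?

4

For each vertex v, BFS finds the shortest path from v back to v.
The shortest such closed walk is 6 → 2 → 5 → 3 → 6, length 4.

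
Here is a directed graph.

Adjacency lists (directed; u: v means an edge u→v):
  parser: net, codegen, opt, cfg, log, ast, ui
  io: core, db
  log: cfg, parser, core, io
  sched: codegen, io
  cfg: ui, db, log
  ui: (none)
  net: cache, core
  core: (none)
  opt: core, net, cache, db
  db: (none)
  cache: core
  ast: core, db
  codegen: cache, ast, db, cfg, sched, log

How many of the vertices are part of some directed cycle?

5

A vertex is on a directed cycle iff it belongs to a strongly connected component of size ≥ 2 (or has a self-loop).
The vertices on cycles are {cfg, log, sched, parser, codegen} — 5 in total.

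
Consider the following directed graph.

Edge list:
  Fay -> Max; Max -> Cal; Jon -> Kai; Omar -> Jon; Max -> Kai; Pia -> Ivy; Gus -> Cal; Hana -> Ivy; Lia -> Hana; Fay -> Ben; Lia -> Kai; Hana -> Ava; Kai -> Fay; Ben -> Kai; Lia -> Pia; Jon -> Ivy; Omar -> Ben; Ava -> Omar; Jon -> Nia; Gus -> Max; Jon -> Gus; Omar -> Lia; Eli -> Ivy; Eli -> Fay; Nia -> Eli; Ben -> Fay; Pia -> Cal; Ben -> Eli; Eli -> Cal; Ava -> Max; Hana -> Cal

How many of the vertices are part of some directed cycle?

9

A vertex is on a directed cycle iff it belongs to a strongly connected component of size ≥ 2 (or has a self-loop).
The vertices on cycles are {Ava, Ben, Eli, Fay, Kai, Lia, Max, Hana, Omar} — 9 in total.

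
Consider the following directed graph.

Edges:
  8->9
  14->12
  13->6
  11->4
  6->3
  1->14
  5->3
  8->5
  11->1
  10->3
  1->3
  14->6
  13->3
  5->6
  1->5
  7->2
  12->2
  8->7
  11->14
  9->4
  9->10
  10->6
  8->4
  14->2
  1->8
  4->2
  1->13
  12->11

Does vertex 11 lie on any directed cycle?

Yes

11 is on a cycle iff 11 can reach itself via ≥1 edge.
11 → 14 → 12 → 11 — yes.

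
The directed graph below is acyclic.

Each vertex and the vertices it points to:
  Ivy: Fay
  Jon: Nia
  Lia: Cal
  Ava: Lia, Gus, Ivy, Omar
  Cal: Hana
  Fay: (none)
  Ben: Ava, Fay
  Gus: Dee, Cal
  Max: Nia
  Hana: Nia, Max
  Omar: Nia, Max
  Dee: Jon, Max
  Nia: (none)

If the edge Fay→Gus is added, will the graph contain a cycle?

No

Adding Fay→Gus creates a cycle iff Gus can already reach Fay.
Explore from Gus: no path reaches Fay. The graph stays acyclic.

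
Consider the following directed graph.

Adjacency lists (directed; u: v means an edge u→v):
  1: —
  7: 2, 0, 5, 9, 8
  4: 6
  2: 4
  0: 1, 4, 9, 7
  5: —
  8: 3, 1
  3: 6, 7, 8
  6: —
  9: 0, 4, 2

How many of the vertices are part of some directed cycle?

A vertex is on a directed cycle iff it belongs to a strongly connected component of size ≥ 2 (or has a self-loop).
The vertices on cycles are {0, 3, 7, 8, 9} — 5 in total.

5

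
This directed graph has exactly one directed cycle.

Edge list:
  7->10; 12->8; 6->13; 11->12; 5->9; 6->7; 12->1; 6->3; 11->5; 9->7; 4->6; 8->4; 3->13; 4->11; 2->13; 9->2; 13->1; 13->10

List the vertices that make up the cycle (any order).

DFS with gray/black marking from 4:
4 gray
  11 gray
    5 gray
      9 gray
        2 gray
          13 gray
            10 gray
            10 black
            1 gray
            1 black
          13 black
        2 black
        7 gray
          7→10: 10 black — skip
        7 black
      9 black
    5 black
    12 gray
      8 gray
        8→4: 4 is gray → back edge
Back edge closes the cycle 4 → 11 → 12 → 8 → 4; its vertices are {4, 8, 11, 12}.

4, 8, 11, 12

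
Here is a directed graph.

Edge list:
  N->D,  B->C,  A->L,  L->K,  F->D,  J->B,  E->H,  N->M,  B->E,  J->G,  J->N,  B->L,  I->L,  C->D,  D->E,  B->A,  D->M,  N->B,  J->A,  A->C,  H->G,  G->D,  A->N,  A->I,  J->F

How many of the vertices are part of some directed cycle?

7

A vertex is on a directed cycle iff it belongs to a strongly connected component of size ≥ 2 (or has a self-loop).
The vertices on cycles are {A, B, D, E, G, H, N} — 7 in total.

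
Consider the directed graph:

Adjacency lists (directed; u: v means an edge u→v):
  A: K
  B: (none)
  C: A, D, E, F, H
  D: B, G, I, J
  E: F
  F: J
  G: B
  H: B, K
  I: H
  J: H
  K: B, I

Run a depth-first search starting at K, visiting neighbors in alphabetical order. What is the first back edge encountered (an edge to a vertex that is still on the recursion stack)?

DFS from K (visiting neighbors in alphabetical order); mark gray on enter, black on exit:
K gray
  B gray
  B black
  I gray
    H gray
      H→B: B black — skip
      H→K: K is gray → back edge
First back edge: H → K.

H->K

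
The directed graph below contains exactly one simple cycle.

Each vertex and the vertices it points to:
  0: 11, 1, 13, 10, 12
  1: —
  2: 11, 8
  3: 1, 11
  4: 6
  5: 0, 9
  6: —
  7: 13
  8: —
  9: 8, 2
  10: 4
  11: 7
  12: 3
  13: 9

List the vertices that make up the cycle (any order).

2, 7, 9, 11, 13

DFS with gray/black marking from 9:
9 gray
  8 gray
  8 black
  2 gray
    11 gray
      7 gray
        13 gray
          13→9: 9 is gray → back edge
Back edge closes the cycle 9 → 2 → 11 → 7 → 13 → 9; its vertices are {2, 7, 9, 11, 13}.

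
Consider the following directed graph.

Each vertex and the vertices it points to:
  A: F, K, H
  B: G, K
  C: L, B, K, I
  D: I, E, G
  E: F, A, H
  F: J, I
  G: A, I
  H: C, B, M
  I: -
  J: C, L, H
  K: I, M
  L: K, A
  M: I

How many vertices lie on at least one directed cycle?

8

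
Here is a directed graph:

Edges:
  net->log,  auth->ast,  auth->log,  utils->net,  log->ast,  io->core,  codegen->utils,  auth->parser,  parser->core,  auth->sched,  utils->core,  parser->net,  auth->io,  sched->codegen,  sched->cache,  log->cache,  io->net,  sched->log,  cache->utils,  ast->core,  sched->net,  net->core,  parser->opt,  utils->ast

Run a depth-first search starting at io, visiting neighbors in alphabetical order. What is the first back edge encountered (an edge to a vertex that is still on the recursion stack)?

utils→net

DFS from io (visiting neighbors in alphabetical order); mark gray on enter, black on exit:
io gray
  core gray
  core black
  net gray
    net→core: core black — skip
    log gray
      ast gray
        ast→core: core black — skip
      ast black
      cache gray
        utils gray
          utils→ast: ast black — skip
          utils→core: core black — skip
          utils→net: net is gray → back edge
First back edge: utils → net.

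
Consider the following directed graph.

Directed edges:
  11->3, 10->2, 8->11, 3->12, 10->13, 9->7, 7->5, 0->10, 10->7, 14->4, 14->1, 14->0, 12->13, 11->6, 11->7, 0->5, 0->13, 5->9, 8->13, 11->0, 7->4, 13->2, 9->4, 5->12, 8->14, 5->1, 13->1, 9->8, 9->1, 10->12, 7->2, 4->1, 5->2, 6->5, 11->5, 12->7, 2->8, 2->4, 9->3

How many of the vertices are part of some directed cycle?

A vertex is on a directed cycle iff it belongs to a strongly connected component of size ≥ 2 (or has a self-loop).
The vertices on cycles are {0, 2, 3, 5, 6, 7, 8, 9, 10, 11, 12, 13, 14} — 13 in total.

13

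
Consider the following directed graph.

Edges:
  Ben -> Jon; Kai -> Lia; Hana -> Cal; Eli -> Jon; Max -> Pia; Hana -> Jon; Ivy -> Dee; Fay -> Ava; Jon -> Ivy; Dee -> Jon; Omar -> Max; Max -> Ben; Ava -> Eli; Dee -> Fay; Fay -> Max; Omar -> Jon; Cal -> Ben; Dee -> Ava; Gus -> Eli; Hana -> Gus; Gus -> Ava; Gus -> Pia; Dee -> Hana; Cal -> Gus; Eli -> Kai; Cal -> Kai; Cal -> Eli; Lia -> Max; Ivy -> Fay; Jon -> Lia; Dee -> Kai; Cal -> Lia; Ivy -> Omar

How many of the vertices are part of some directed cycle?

14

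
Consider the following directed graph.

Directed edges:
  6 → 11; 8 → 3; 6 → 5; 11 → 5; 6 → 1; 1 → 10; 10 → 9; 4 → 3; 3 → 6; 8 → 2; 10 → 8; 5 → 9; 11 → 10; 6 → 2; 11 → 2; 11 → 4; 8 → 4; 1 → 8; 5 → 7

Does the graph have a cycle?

DFS with white/gray/black marking, starting from 10:
10 gray
  8 gray
    4 gray
      3 gray
        6 gray
          5 gray
            9 gray
            9 black
            7 gray
            7 black
          5 black
          11 gray
            11→4: 4 is gray → back edge
Back edge found, so a cycle exists: 4 → 3 → 6 → 11 → 4.

Yes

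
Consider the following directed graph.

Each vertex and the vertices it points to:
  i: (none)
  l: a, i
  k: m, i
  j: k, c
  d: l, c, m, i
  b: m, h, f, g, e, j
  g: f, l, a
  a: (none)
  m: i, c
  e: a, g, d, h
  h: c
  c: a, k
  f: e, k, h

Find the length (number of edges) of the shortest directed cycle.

3

For each vertex v, BFS finds the shortest path from v back to v.
The shortest such closed walk is f → e → g → f, length 3.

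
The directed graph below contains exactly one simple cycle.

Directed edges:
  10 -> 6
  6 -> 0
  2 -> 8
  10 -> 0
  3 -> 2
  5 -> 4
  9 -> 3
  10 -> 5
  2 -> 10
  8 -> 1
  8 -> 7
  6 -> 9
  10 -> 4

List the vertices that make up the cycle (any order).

2, 3, 6, 9, 10

DFS with gray/black marking from 2:
2 gray
  8 gray
    7 gray
    7 black
    1 gray
    1 black
  8 black
  10 gray
    6 gray
      0 gray
      0 black
      9 gray
        3 gray
          3→2: 2 is gray → back edge
Back edge closes the cycle 2 → 10 → 6 → 9 → 3 → 2; its vertices are {2, 3, 6, 9, 10}.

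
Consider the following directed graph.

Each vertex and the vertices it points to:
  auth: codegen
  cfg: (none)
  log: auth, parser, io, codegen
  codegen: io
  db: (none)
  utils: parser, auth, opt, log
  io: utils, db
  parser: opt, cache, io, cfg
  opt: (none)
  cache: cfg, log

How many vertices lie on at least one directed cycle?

7

A vertex is on a directed cycle iff it belongs to a strongly connected component of size ≥ 2 (or has a self-loop).
The vertices on cycles are {io, log, auth, cache, utils, parser, codegen} — 7 in total.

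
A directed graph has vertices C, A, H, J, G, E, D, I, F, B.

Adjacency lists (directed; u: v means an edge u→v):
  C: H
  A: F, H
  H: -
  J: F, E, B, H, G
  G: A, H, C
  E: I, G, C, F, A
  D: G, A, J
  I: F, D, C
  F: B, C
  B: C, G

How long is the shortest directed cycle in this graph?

For each vertex v, BFS finds the shortest path from v back to v.
The shortest such closed walk is D → J → E → I → D, length 4.

4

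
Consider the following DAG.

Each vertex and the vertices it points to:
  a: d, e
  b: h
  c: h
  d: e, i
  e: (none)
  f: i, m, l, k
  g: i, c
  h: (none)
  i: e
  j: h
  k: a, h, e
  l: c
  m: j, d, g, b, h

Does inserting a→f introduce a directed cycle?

Adding a→f creates a cycle iff f can already reach a.
Path from f: f → k → a.
So f → … → a → f is a cycle.

Yes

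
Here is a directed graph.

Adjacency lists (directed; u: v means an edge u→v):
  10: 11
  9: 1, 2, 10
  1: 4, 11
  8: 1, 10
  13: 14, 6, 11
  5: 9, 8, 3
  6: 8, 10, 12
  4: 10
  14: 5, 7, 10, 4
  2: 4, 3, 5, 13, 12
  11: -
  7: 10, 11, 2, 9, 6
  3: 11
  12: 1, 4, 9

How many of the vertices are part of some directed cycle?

8

A vertex is on a directed cycle iff it belongs to a strongly connected component of size ≥ 2 (or has a self-loop).
The vertices on cycles are {2, 5, 6, 7, 9, 12, 13, 14} — 8 in total.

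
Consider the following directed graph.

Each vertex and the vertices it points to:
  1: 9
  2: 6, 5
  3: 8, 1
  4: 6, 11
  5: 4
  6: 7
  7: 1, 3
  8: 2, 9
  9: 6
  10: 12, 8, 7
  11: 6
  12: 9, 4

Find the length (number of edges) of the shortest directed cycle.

For each vertex v, BFS finds the shortest path from v back to v.
The shortest such closed walk is 7 → 1 → 9 → 6 → 7, length 4.

4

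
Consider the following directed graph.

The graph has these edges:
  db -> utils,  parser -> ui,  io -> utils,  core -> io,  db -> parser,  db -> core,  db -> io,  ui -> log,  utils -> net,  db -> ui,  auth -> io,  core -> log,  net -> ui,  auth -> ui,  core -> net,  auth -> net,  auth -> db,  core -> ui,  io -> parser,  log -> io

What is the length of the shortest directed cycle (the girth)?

For each vertex v, BFS finds the shortest path from v back to v.
The shortest such closed walk is log → io → parser → ui → log, length 4.

4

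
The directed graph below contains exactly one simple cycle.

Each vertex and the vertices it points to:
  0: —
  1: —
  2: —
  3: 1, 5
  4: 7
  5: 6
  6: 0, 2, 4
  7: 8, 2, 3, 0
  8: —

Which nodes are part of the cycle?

DFS with gray/black marking from 7:
7 gray
  8 gray
  8 black
  2 gray
  2 black
  3 gray
    1 gray
    1 black
    5 gray
      6 gray
        0 gray
        0 black
        6→2: 2 black — skip
        4 gray
          4→7: 7 is gray → back edge
Back edge closes the cycle 7 → 3 → 5 → 6 → 4 → 7; its vertices are {3, 4, 5, 6, 7}.

3, 4, 5, 6, 7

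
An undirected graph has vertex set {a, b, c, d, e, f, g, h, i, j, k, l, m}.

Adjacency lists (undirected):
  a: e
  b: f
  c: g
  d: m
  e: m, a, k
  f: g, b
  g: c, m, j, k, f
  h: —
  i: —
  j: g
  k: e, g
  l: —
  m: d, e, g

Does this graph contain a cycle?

DFS, tracking each vertex's parent; an edge to a visited non-parent vertex closes a cycle.
Start from h:
visit h (parent –)
visit a (parent –)
  visit e (parent a)
    visit m (parent e)
      visit d (parent m)
        d–m: parent, skip
      m–e: parent, skip
      visit g (parent m)
        visit c (parent g)
          c–g: parent, skip
        g–m: parent, skip
        visit j (parent g)
          j–g: parent, skip
        visit k (parent g)
          k–e: e visited and ≠ parent → cycle
Cycle: e – m – g – k – e.

Yes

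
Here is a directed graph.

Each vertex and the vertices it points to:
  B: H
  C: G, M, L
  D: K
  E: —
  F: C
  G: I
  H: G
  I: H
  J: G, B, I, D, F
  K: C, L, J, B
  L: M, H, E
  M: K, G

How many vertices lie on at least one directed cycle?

A vertex is on a directed cycle iff it belongs to a strongly connected component of size ≥ 2 (or has a self-loop).
The vertices on cycles are {C, D, F, G, H, I, J, K, L, M} — 10 in total.

10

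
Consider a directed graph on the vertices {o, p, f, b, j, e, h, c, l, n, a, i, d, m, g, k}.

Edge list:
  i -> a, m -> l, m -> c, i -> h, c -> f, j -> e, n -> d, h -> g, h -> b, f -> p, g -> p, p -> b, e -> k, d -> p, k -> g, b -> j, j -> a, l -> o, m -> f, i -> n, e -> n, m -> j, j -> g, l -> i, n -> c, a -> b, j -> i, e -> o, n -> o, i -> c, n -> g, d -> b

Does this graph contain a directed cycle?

DFS with white/gray/black marking, starting from f:
f gray
  p gray
    b gray
      j gray
        e gray
          o gray
          o black
          k gray
            g gray
              g→p: p is gray → back edge
Back edge found, so a cycle exists: p → b → j → e → k → g → p.

Yes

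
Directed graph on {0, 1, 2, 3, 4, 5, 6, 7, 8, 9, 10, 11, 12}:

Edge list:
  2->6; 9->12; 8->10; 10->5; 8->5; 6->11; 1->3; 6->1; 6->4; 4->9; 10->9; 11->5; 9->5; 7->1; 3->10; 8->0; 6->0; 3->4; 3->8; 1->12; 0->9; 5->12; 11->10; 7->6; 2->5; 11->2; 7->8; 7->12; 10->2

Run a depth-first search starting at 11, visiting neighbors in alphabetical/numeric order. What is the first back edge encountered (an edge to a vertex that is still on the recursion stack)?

10->2

DFS from 11 (visiting neighbors in alphabetical/numeric order); mark gray on enter, black on exit:
11 gray
  2 gray
    5 gray
      12 gray
      12 black
    5 black
    6 gray
      0 gray
        9 gray
          9→5: 5 black — skip
          9→12: 12 black — skip
        9 black
      0 black
      1 gray
        3 gray
          4 gray
            4→9: 9 black — skip
          4 black
          8 gray
            8→0: 0 black — skip
            8→5: 5 black — skip
            10 gray
              10→2: 2 is gray → back edge
First back edge: 10 → 2.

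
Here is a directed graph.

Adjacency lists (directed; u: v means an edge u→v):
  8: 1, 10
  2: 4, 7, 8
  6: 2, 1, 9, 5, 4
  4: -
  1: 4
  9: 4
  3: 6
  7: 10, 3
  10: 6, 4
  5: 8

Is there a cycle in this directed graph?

Yes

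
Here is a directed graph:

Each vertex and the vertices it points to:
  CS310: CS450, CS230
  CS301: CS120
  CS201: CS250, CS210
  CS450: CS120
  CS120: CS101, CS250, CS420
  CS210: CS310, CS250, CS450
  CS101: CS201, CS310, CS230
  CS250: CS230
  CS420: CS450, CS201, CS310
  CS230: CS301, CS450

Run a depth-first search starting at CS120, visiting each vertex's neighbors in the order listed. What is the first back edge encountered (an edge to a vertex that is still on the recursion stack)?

DFS from CS120 (visiting each vertex's neighbors in the order listed); mark gray on enter, black on exit:
CS120 gray
  CS101 gray
    CS201 gray
      CS250 gray
        CS230 gray
          CS301 gray
            CS301→CS120: CS120 is gray → back edge
First back edge: CS301 → CS120.

CS301→CS120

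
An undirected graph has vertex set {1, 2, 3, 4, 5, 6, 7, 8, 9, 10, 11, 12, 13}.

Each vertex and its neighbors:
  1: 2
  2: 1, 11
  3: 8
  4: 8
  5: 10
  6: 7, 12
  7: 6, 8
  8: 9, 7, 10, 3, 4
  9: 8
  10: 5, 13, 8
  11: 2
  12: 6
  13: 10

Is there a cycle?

No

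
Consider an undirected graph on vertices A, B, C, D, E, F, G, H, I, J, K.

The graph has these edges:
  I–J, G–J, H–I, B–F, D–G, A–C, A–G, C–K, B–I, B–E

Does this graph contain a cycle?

No

DFS, tracking each vertex's parent; an edge to a visited non-parent vertex closes a cycle.
Start from B:
visit B (parent –)
  visit I (parent B)
    visit J (parent I)
      J–I: parent, skip
      visit G (parent J)
        G–J: parent, skip
        visit D (parent G)
          D–G: parent, skip
        visit A (parent G)
          visit C (parent A)
            visit K (parent C)
              K–C: parent, skip
            C–A: parent, skip
          A–G: parent, skip
    I–B: parent, skip
    visit H (parent I)
      H–I: parent, skip
  visit F (parent B)
    F–B: parent, skip
  visit E (parent B)
    E–B: parent, skip
No non-parent visited neighbor found — the graph is a forest.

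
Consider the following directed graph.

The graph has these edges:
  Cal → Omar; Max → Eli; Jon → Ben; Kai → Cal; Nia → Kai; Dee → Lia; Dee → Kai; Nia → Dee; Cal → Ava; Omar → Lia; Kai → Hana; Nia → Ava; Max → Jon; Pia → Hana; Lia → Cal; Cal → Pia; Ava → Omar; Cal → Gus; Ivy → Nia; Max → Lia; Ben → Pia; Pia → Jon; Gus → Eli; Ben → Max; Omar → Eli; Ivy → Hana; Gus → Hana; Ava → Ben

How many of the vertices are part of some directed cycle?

A vertex is on a directed cycle iff it belongs to a strongly connected component of size ≥ 2 (or has a self-loop).
The vertices on cycles are {Ava, Ben, Cal, Jon, Lia, Max, Pia, Omar} — 8 in total.

8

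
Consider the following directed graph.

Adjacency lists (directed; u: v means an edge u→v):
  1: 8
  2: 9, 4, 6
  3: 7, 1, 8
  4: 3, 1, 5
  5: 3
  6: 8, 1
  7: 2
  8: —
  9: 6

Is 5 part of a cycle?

5 is on a cycle iff 5 can reach itself via ≥1 edge.
5 → 3 → 7 → 2 → 4 → 5 — yes.

Yes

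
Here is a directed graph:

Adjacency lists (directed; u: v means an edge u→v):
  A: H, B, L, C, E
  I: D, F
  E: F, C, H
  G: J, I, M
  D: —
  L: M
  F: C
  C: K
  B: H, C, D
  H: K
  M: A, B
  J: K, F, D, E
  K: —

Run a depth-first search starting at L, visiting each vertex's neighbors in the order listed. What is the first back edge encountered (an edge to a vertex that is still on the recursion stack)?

A->L

DFS from L (visiting each vertex's neighbors in the order listed); mark gray on enter, black on exit:
L gray
  M gray
    A gray
      H gray
        K gray
        K black
      H black
      B gray
        B→H: H black — skip
        C gray
          C→K: K black — skip
        C black
        D gray
        D black
      B black
      A→L: L is gray → back edge
First back edge: A → L.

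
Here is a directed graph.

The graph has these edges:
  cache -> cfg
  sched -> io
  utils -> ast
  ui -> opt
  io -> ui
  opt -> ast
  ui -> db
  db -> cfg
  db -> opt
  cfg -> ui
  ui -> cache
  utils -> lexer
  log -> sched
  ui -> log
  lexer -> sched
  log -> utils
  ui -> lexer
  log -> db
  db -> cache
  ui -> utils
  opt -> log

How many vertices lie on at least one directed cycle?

10

A vertex is on a directed cycle iff it belongs to a strongly connected component of size ≥ 2 (or has a self-loop).
The vertices on cycles are {db, io, ui, cfg, log, opt, cache, lexer, sched, utils} — 10 in total.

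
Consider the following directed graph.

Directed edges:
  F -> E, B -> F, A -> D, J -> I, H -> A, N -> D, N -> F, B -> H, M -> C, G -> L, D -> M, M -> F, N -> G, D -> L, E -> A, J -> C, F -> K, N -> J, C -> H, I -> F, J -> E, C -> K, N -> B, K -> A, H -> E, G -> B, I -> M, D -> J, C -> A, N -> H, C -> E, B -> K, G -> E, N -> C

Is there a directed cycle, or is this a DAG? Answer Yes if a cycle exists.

DFS with white/gray/black marking, starting from M:
M gray
  C gray
    A gray
      D gray
        D→M: M is gray → back edge
Back edge found, so a cycle exists: M → C → A → D → M.

Yes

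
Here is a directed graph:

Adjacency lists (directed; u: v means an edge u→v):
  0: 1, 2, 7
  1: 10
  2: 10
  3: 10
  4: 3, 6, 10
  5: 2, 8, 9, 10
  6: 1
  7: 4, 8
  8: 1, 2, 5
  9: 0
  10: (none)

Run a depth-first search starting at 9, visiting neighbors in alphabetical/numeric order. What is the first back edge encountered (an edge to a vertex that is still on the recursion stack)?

DFS from 9 (visiting neighbors in alphabetical/numeric order); mark gray on enter, black on exit:
9 gray
  0 gray
    1 gray
      10 gray
      10 black
    1 black
    2 gray
      2→10: 10 black — skip
    2 black
    7 gray
      4 gray
        3 gray
          3→10: 10 black — skip
        3 black
        6 gray
          6→1: 1 black — skip
        6 black
        4→10: 10 black — skip
      4 black
      8 gray
        8→1: 1 black — skip
        8→2: 2 black — skip
        5 gray
          5→2: 2 black — skip
          5→8: 8 is gray → back edge
First back edge: 5 → 8.

5→8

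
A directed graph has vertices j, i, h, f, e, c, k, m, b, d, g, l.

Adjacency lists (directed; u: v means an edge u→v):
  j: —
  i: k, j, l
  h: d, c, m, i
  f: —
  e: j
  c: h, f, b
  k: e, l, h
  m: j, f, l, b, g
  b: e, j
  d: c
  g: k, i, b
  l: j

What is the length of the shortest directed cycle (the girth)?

2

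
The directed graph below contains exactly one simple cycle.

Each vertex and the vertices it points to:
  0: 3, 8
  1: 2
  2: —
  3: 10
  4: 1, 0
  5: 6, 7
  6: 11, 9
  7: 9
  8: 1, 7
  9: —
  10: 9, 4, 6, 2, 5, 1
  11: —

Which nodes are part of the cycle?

0, 3, 4, 10

DFS with gray/black marking from 3:
3 gray
  10 gray
    9 gray
    9 black
    4 gray
      1 gray
        2 gray
        2 black
      1 black
      0 gray
        0→3: 3 is gray → back edge
Back edge closes the cycle 3 → 10 → 4 → 0 → 3; its vertices are {0, 3, 4, 10}.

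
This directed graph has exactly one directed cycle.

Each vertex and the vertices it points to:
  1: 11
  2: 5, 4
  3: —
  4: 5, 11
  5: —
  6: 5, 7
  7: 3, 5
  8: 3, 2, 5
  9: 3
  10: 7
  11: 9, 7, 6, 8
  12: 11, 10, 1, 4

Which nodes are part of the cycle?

2, 4, 8, 11

DFS with gray/black marking from 4:
4 gray
  5 gray
  5 black
  11 gray
    9 gray
      3 gray
      3 black
    9 black
    7 gray
      7→3: 3 black — skip
      7→5: 5 black — skip
    7 black
    6 gray
      6→5: 5 black — skip
      6→7: 7 black — skip
    6 black
    8 gray
      8→3: 3 black — skip
      2 gray
        2→5: 5 black — skip
        2→4: 4 is gray → back edge
Back edge closes the cycle 4 → 11 → 8 → 2 → 4; its vertices are {2, 4, 8, 11}.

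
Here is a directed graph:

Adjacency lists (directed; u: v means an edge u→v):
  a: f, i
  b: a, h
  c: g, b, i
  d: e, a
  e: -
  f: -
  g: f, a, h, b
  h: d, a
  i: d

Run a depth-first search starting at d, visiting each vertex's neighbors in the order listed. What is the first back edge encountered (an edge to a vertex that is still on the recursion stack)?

i→d

DFS from d (visiting each vertex's neighbors in the order listed); mark gray on enter, black on exit:
d gray
  e gray
  e black
  a gray
    f gray
    f black
    i gray
      i→d: d is gray → back edge
First back edge: i → d.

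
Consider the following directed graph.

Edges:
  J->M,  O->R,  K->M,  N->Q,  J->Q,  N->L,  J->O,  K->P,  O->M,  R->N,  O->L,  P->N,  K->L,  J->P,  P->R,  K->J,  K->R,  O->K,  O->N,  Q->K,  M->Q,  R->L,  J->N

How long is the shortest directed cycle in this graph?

For each vertex v, BFS finds the shortest path from v back to v.
The shortest such closed walk is K → J → O → K, length 3.

3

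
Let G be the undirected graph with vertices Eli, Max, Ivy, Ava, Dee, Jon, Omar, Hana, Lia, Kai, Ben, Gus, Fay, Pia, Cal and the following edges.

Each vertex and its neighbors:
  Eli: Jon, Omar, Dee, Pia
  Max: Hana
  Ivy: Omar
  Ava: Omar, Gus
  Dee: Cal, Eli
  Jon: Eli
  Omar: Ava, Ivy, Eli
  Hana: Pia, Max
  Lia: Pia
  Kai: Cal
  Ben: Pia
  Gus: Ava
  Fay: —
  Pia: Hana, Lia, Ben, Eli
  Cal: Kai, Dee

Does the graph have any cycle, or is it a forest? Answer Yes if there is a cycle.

No

DFS, tracking each vertex's parent; an edge to a visited non-parent vertex closes a cycle.
Start from Ben:
visit Ben (parent –)
  visit Pia (parent Ben)
    visit Hana (parent Pia)
      Hana–Pia: parent, skip
      visit Max (parent Hana)
        Max–Hana: parent, skip
    visit Lia (parent Pia)
      Lia–Pia: parent, skip
    Pia–Ben: parent, skip
    visit Eli (parent Pia)
      visit Jon (parent Eli)
        Jon–Eli: parent, skip
      visit Omar (parent Eli)
        visit Ava (parent Omar)
          Ava–Omar: parent, skip
          visit Gus (parent Ava)
            Gus–Ava: parent, skip
        visit Ivy (parent Omar)
          Ivy–Omar: parent, skip
        Omar–Eli: parent, skip
      visit Dee (parent Eli)
        visit Cal (parent Dee)
          visit Kai (parent Cal)
            Kai–Cal: parent, skip
          Cal–Dee: parent, skip
        Dee–Eli: parent, skip
      Eli–Pia: parent, skip
visit Fay (parent –)
No non-parent visited neighbor found — the graph is a forest.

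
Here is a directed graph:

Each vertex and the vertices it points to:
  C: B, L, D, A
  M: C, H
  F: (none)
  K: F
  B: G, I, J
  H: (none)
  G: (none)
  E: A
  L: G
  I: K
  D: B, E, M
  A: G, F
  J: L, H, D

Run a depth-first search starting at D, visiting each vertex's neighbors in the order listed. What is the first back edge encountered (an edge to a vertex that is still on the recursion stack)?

DFS from D (visiting each vertex's neighbors in the order listed); mark gray on enter, black on exit:
D gray
  B gray
    G gray
    G black
    I gray
      K gray
        F gray
        F black
      K black
    I black
    J gray
      L gray
        L→G: G black — skip
      L black
      H gray
      H black
      J→D: D is gray → back edge
First back edge: J → D.

J→D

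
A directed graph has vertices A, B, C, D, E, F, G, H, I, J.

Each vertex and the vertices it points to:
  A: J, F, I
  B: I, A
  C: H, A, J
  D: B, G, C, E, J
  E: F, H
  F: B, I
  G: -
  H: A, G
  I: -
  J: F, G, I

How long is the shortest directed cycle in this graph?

3

For each vertex v, BFS finds the shortest path from v back to v.
The shortest such closed walk is B → A → F → B, length 3.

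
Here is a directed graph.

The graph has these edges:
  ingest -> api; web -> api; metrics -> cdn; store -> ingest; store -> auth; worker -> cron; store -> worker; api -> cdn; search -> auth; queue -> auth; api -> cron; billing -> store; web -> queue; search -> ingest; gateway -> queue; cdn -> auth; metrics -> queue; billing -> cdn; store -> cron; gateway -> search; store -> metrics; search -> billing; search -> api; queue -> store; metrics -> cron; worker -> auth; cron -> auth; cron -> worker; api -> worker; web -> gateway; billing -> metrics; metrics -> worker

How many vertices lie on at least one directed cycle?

A vertex is on a directed cycle iff it belongs to a strongly connected component of size ≥ 2 (or has a self-loop).
The vertices on cycles are {cron, queue, store, worker, metrics} — 5 in total.

5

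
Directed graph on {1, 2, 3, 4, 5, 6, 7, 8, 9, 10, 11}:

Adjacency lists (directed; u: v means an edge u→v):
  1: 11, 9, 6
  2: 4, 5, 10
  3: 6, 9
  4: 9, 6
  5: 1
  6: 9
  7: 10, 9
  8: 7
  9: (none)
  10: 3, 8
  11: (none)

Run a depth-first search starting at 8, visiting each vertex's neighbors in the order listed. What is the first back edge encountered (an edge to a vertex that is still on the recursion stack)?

DFS from 8 (visiting each vertex's neighbors in the order listed); mark gray on enter, black on exit:
8 gray
  7 gray
    10 gray
      3 gray
        6 gray
          9 gray
          9 black
        6 black
        3→9: 9 black — skip
      3 black
      10→8: 8 is gray → back edge
First back edge: 10 → 8.

10->8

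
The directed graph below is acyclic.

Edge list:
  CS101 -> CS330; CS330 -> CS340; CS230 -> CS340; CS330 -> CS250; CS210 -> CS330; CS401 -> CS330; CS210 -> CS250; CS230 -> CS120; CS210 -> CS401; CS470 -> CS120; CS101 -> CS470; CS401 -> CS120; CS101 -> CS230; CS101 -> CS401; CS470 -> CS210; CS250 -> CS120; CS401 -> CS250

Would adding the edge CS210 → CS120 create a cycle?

Adding CS210→CS120 creates a cycle iff CS120 can already reach CS210.
Explore from CS120: no path reaches CS210. The graph stays acyclic.

No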